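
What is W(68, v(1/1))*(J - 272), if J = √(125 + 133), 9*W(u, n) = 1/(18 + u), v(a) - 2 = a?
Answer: -136/387 + √258/774 ≈ -0.33067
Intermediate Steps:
v(a) = 2 + a
W(u, n) = 1/(9*(18 + u))
J = √258 ≈ 16.062
W(68, v(1/1))*(J - 272) = (1/(9*(18 + 68)))*(√258 - 272) = ((⅑)/86)*(-272 + √258) = ((⅑)*(1/86))*(-272 + √258) = (-272 + √258)/774 = -136/387 + √258/774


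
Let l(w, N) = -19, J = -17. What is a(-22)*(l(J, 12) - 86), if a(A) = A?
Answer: 2310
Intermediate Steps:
a(-22)*(l(J, 12) - 86) = -22*(-19 - 86) = -22*(-105) = 2310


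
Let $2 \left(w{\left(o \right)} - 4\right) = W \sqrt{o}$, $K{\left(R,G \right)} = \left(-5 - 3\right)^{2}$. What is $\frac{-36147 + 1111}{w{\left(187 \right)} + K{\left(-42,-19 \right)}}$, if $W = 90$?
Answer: $\frac{140144}{22003} - \frac{1576620 \sqrt{187}}{374051} \approx -51.27$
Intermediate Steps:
$K{\left(R,G \right)} = 64$ ($K{\left(R,G \right)} = \left(-8\right)^{2} = 64$)
$w{\left(o \right)} = 4 + 45 \sqrt{o}$ ($w{\left(o \right)} = 4 + \frac{90 \sqrt{o}}{2} = 4 + 45 \sqrt{o}$)
$\frac{-36147 + 1111}{w{\left(187 \right)} + K{\left(-42,-19 \right)}} = \frac{-36147 + 1111}{\left(4 + 45 \sqrt{187}\right) + 64} = - \frac{35036}{68 + 45 \sqrt{187}}$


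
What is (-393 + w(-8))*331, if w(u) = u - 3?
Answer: -133724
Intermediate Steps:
w(u) = -3 + u
(-393 + w(-8))*331 = (-393 + (-3 - 8))*331 = (-393 - 11)*331 = -404*331 = -133724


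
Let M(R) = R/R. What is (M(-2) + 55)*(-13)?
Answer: -728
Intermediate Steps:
M(R) = 1
(M(-2) + 55)*(-13) = (1 + 55)*(-13) = 56*(-13) = -728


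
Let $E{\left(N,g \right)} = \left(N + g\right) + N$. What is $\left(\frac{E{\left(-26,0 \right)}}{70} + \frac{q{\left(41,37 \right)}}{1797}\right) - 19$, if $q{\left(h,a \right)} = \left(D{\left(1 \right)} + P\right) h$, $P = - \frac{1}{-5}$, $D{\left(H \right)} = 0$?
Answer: $- \frac{248288}{12579} \approx -19.738$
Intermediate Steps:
$E{\left(N,g \right)} = g + 2 N$
$P = \frac{1}{5}$ ($P = \left(-1\right) \left(- \frac{1}{5}\right) = \frac{1}{5} \approx 0.2$)
$q{\left(h,a \right)} = \frac{h}{5}$ ($q{\left(h,a \right)} = \left(0 + \frac{1}{5}\right) h = \frac{h}{5}$)
$\left(\frac{E{\left(-26,0 \right)}}{70} + \frac{q{\left(41,37 \right)}}{1797}\right) - 19 = \left(\frac{0 + 2 \left(-26\right)}{70} + \frac{\frac{1}{5} \cdot 41}{1797}\right) - 19 = \left(\left(0 - 52\right) \frac{1}{70} + \frac{41}{5} \cdot \frac{1}{1797}\right) - 19 = \left(\left(-52\right) \frac{1}{70} + \frac{41}{8985}\right) - 19 = \left(- \frac{26}{35} + \frac{41}{8985}\right) - 19 = - \frac{9287}{12579} - 19 = - \frac{248288}{12579}$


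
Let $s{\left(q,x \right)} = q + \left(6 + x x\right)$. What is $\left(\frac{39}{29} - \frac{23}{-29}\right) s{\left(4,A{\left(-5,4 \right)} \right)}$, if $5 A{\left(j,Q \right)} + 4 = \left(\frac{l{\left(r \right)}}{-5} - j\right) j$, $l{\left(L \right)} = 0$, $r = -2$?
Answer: $\frac{67642}{725} \approx 93.299$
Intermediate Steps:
$A{\left(j,Q \right)} = - \frac{4}{5} - \frac{j^{2}}{5}$ ($A{\left(j,Q \right)} = - \frac{4}{5} + \frac{\left(\frac{0}{-5} - j\right) j}{5} = - \frac{4}{5} + \frac{\left(0 \left(- \frac{1}{5}\right) - j\right) j}{5} = - \frac{4}{5} + \frac{\left(0 - j\right) j}{5} = - \frac{4}{5} + \frac{- j j}{5} = - \frac{4}{5} + \frac{\left(-1\right) j^{2}}{5} = - \frac{4}{5} - \frac{j^{2}}{5}$)
$s{\left(q,x \right)} = 6 + q + x^{2}$ ($s{\left(q,x \right)} = q + \left(6 + x^{2}\right) = 6 + q + x^{2}$)
$\left(\frac{39}{29} - \frac{23}{-29}\right) s{\left(4,A{\left(-5,4 \right)} \right)} = \left(\frac{39}{29} - \frac{23}{-29}\right) \left(6 + 4 + \left(- \frac{4}{5} - \frac{\left(-5\right)^{2}}{5}\right)^{2}\right) = \left(39 \cdot \frac{1}{29} - - \frac{23}{29}\right) \left(6 + 4 + \left(- \frac{4}{5} - 5\right)^{2}\right) = \left(\frac{39}{29} + \frac{23}{29}\right) \left(6 + 4 + \left(- \frac{4}{5} - 5\right)^{2}\right) = \frac{62 \left(6 + 4 + \left(- \frac{29}{5}\right)^{2}\right)}{29} = \frac{62 \left(6 + 4 + \frac{841}{25}\right)}{29} = \frac{62}{29} \cdot \frac{1091}{25} = \frac{67642}{725}$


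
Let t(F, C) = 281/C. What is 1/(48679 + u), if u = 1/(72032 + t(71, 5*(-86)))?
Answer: 30973479/1507757984671 ≈ 2.0543e-5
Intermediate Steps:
u = 430/30973479 (u = 1/(72032 + 281/((5*(-86)))) = 1/(72032 + 281/(-430)) = 1/(72032 + 281*(-1/430)) = 1/(72032 - 281/430) = 1/(30973479/430) = 430/30973479 ≈ 1.3883e-5)
1/(48679 + u) = 1/(48679 + 430/30973479) = 1/(1507757984671/30973479) = 30973479/1507757984671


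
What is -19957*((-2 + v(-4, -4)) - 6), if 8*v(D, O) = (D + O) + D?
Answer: 379183/2 ≈ 1.8959e+5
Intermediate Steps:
v(D, O) = D/4 + O/8 (v(D, O) = ((D + O) + D)/8 = (O + 2*D)/8 = D/4 + O/8)
-19957*((-2 + v(-4, -4)) - 6) = -19957*((-2 + ((¼)*(-4) + (⅛)*(-4))) - 6) = -19957*((-2 + (-1 - ½)) - 6) = -19957*((-2 - 3/2) - 6) = -19957*(-7/2 - 6) = -19957*(-19/2) = 379183/2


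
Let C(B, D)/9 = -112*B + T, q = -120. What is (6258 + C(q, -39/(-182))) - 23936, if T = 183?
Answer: 104929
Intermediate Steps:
C(B, D) = 1647 - 1008*B (C(B, D) = 9*(-112*B + 183) = 9*(183 - 112*B) = 1647 - 1008*B)
(6258 + C(q, -39/(-182))) - 23936 = (6258 + (1647 - 1008*(-120))) - 23936 = (6258 + (1647 + 120960)) - 23936 = (6258 + 122607) - 23936 = 128865 - 23936 = 104929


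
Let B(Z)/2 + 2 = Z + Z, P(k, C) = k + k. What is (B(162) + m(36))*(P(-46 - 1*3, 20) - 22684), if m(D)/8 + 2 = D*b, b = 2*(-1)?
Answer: -1184664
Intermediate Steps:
P(k, C) = 2*k
b = -2
m(D) = -16 - 16*D (m(D) = -16 + 8*(D*(-2)) = -16 + 8*(-2*D) = -16 - 16*D)
B(Z) = -4 + 4*Z (B(Z) = -4 + 2*(Z + Z) = -4 + 2*(2*Z) = -4 + 4*Z)
(B(162) + m(36))*(P(-46 - 1*3, 20) - 22684) = ((-4 + 4*162) + (-16 - 16*36))*(2*(-46 - 1*3) - 22684) = ((-4 + 648) + (-16 - 576))*(2*(-46 - 3) - 22684) = (644 - 592)*(2*(-49) - 22684) = 52*(-98 - 22684) = 52*(-22782) = -1184664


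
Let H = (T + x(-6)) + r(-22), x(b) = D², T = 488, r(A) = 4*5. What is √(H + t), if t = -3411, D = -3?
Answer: I*√2894 ≈ 53.796*I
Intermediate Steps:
r(A) = 20
x(b) = 9 (x(b) = (-3)² = 9)
H = 517 (H = (488 + 9) + 20 = 497 + 20 = 517)
√(H + t) = √(517 - 3411) = √(-2894) = I*√2894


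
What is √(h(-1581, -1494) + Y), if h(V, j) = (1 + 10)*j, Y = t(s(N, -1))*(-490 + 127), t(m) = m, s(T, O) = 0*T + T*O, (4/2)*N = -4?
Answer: 2*I*√4290 ≈ 131.0*I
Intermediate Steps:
N = -2 (N = (½)*(-4) = -2)
s(T, O) = O*T (s(T, O) = 0 + O*T = O*T)
Y = -726 (Y = (-1*(-2))*(-490 + 127) = 2*(-363) = -726)
h(V, j) = 11*j
√(h(-1581, -1494) + Y) = √(11*(-1494) - 726) = √(-16434 - 726) = √(-17160) = 2*I*√4290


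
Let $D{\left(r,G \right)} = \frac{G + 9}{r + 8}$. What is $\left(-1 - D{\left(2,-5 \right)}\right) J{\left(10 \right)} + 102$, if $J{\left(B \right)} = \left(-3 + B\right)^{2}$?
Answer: $\frac{167}{5} \approx 33.4$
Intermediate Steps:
$D{\left(r,G \right)} = \frac{9 + G}{8 + r}$
$\left(-1 - D{\left(2,-5 \right)}\right) J{\left(10 \right)} + 102 = \left(-1 - \frac{9 - 5}{8 + 2}\right) \left(-3 + 10\right)^{2} + 102 = \left(-1 - \frac{1}{10} \cdot 4\right) 7^{2} + 102 = \left(-1 - \frac{1}{10} \cdot 4\right) 49 + 102 = \left(-1 - \frac{2}{5}\right) 49 + 102 = \left(- \frac{7}{5}\right) 49 + 102 = - \frac{343}{5} + 102 = \frac{167}{5}$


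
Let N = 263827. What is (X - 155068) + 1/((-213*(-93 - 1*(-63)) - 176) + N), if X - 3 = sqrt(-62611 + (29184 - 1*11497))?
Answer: -41873907664/270041 + 2*I*sqrt(11231) ≈ -1.5507e+5 + 211.95*I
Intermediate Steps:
X = 3 + 2*I*sqrt(11231) (X = 3 + sqrt(-62611 + (29184 - 1*11497)) = 3 + sqrt(-62611 + (29184 - 11497)) = 3 + sqrt(-62611 + 17687) = 3 + sqrt(-44924) = 3 + 2*I*sqrt(11231) ≈ 3.0 + 211.95*I)
(X - 155068) + 1/((-213*(-93 - 1*(-63)) - 176) + N) = ((3 + 2*I*sqrt(11231)) - 155068) + 1/((-213*(-93 - 1*(-63)) - 176) + 263827) = (-155065 + 2*I*sqrt(11231)) + 1/((-213*(-93 + 63) - 176) + 263827) = (-155065 + 2*I*sqrt(11231)) + 1/((-213*(-30) - 176) + 263827) = (-155065 + 2*I*sqrt(11231)) + 1/((6390 - 176) + 263827) = (-155065 + 2*I*sqrt(11231)) + 1/(6214 + 263827) = (-155065 + 2*I*sqrt(11231)) + 1/270041 = -41873907664/270041 + 2*I*sqrt(11231)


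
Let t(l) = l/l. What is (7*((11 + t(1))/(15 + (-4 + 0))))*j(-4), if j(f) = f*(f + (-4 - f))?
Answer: 1344/11 ≈ 122.18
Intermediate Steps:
j(f) = -4*f (j(f) = f*(-4) = -4*f)
t(l) = 1
(7*((11 + t(1))/(15 + (-4 + 0))))*j(-4) = (7*((11 + 1)/(15 + (-4 + 0))))*(-4*(-4)) = (7*(12/(15 - 4)))*16 = (7*(12/11))*16 = (84/11)*16 = 1344/11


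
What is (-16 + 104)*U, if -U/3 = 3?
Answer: -792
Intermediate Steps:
U = -9 (U = -3*3 = -9)
(-16 + 104)*U = (-16 + 104)*(-9) = 88*(-9) = -792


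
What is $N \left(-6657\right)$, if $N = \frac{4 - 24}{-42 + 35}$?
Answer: $-19020$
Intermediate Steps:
$N = \frac{20}{7}$ ($N = \frac{4 - 24}{-7} = \left(-20\right) \left(- \frac{1}{7}\right) = \frac{20}{7} \approx 2.8571$)
$N \left(-6657\right) = \frac{20}{7} \left(-6657\right) = -19020$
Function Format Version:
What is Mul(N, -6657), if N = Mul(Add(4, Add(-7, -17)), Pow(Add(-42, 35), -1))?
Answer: -19020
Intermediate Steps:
N = Rational(20, 7) (N = Mul(Add(4, -24), Pow(-7, -1)) = Mul(-20, Rational(-1, 7)) = Rational(20, 7) ≈ 2.8571)
Mul(N, -6657) = Mul(Rational(20, 7), -6657) = -19020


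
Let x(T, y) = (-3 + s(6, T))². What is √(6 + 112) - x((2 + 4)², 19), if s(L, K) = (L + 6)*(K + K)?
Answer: -741321 + √118 ≈ -7.4131e+5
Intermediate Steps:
s(L, K) = 2*K*(6 + L) (s(L, K) = (6 + L)*(2*K) = 2*K*(6 + L))
x(T, y) = (-3 + 24*T)² (x(T, y) = (-3 + 2*T*(6 + 6))² = (-3 + 2*T*12)² = (-3 + 24*T)²)
√(6 + 112) - x((2 + 4)², 19) = √(6 + 112) - 9*(-1 + 8*(2 + 4)²)² = √118 - 9*(-1 + 8*6²)² = √118 - 9*(-1 + 8*36)² = √118 - 9*(-1 + 288)² = √118 - 9*287² = √118 - 9*82369 = √118 - 1*741321 = √118 - 741321 = -741321 + √118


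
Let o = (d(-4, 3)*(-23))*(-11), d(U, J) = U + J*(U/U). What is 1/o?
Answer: -1/253 ≈ -0.0039526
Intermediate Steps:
d(U, J) = J + U (d(U, J) = U + J*1 = U + J = J + U)
o = -253 (o = ((3 - 4)*(-23))*(-11) = -1*(-23)*(-11) = 23*(-11) = -253)
1/o = 1/(-253) = -1/253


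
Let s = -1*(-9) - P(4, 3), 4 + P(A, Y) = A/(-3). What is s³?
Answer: 79507/27 ≈ 2944.7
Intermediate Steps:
P(A, Y) = -4 - A/3 (P(A, Y) = -4 + A/(-3) = -4 + A*(-⅓) = -4 - A/3)
s = 43/3 (s = -1*(-9) - (-4 - ⅓*4) = 9 - (-4 - 4/3) = 9 - 1*(-16/3) = 9 + 16/3 = 43/3 ≈ 14.333)
s³ = (43/3)³ = 79507/27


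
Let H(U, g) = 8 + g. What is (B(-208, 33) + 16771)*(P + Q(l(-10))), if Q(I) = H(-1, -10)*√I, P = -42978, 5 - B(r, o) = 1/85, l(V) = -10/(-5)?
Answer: -61284865902/85 - 2851918*√2/85 ≈ -7.2105e+8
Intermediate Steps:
l(V) = 2 (l(V) = -10*(-⅕) = 2)
B(r, o) = 424/85 (B(r, o) = 5 - 1/85 = 424/85)
Q(I) = -2*√I (Q(I) = (8 - 10)*√I = -2*√I)
(B(-208, 33) + 16771)*(P + Q(l(-10))) = (424/85 + 16771)*(-42978 - 2*√2) = 1425959*(-42978 - 2*√2)/85 = -61284865902/85 - 2851918*√2/85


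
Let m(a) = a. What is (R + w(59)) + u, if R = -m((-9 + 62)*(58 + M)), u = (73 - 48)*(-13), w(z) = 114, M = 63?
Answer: -6624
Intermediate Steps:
u = -325 (u = 25*(-13) = -325)
R = -6413 (R = -(-9 + 62)*(58 + 63) = -53*121 = -1*6413 = -6413)
(R + w(59)) + u = (-6413 + 114) - 325 = -6299 - 325 = -6624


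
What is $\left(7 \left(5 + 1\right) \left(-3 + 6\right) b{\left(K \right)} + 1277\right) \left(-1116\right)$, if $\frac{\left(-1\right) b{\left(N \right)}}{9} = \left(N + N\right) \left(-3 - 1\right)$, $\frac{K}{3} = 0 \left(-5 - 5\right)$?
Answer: $-1425132$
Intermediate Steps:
$K = 0$ ($K = 3 \cdot 0 \left(-5 - 5\right) = 3 \cdot 0 \left(-10\right) = 3 \cdot 0 = 0$)
$b{\left(N \right)} = 72 N$ ($b{\left(N \right)} = - 9 \left(N + N\right) \left(-3 - 1\right) = - 9 \cdot 2 N \left(-4\right) = - 9 \left(- 8 N\right) = 72 N$)
$\left(7 \left(5 + 1\right) \left(-3 + 6\right) b{\left(K \right)} + 1277\right) \left(-1116\right) = \left(7 \left(5 + 1\right) \left(-3 + 6\right) 72 \cdot 0 + 1277\right) \left(-1116\right) = \left(7 \cdot 6 \cdot 3 \cdot 0 + 1277\right) \left(-1116\right) = \left(7 \cdot 18 \cdot 0 + 1277\right) \left(-1116\right) = \left(126 \cdot 0 + 1277\right) \left(-1116\right) = \left(0 + 1277\right) \left(-1116\right) = 1277 \left(-1116\right) = -1425132$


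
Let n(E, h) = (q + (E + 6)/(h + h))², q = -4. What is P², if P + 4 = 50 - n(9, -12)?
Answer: 2480625/4096 ≈ 605.62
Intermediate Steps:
n(E, h) = (-4 + (6 + E)/(2*h))² (n(E, h) = (-4 + (E + 6)/(h + h))² = (-4 + (6 + E)/((2*h)))² = (-4 + (6 + E)*(1/(2*h)))² = (-4 + (6 + E)/(2*h))²)
P = 1575/64 (P = -4 + (50 - (6 + 9 - 8*(-12))²/(4*(-12)²)) = -4 + (50 - (6 + 9 + 96)²/(4*144)) = -4 + (50 - 111²/(4*144)) = -4 + (50 - 12321/(4*144)) = -4 + (50 - 1*1369/64) = -4 + (50 - 1369/64) = -4 + 1831/64 = 1575/64 ≈ 24.609)
P² = (1575/64)² = 2480625/4096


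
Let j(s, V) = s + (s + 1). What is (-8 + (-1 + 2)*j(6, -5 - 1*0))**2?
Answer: 25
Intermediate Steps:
j(s, V) = 1 + 2*s (j(s, V) = s + (1 + s) = 1 + 2*s)
(-8 + (-1 + 2)*j(6, -5 - 1*0))**2 = (-8 + (-1 + 2)*(1 + 2*6))**2 = (-8 + 1*(1 + 12))**2 = (-8 + 1*13)**2 = (-8 + 13)**2 = 5**2 = 25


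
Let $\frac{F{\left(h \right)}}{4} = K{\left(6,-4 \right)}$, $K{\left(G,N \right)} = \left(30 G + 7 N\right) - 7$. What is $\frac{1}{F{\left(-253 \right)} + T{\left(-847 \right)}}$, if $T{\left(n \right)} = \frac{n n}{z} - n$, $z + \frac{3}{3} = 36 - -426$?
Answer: $\frac{461}{1375256} \approx 0.00033521$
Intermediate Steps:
$K{\left(G,N \right)} = -7 + 7 N + 30 G$ ($K{\left(G,N \right)} = \left(7 N + 30 G\right) - 7 = -7 + 7 N + 30 G$)
$F{\left(h \right)} = 580$ ($F{\left(h \right)} = 4 \left(-7 + 7 \left(-4\right) + 30 \cdot 6\right) = 4 \left(-7 - 28 + 180\right) = 4 \cdot 145 = 580$)
$z = 461$ ($z = -1 + \left(36 - -426\right) = -1 + \left(36 + 426\right) = -1 + 462 = 461$)
$T{\left(n \right)} = - n + \frac{n^{2}}{461}$ ($T{\left(n \right)} = \frac{n n}{461} - n = n^{2} \cdot \frac{1}{461} - n = \frac{n^{2}}{461} - n = - n + \frac{n^{2}}{461}$)
$\frac{1}{F{\left(-253 \right)} + T{\left(-847 \right)}} = \frac{1}{580 + \frac{1}{461} \left(-847\right) \left(-461 - 847\right)} = \frac{1}{580 + \frac{1}{461} \left(-847\right) \left(-1308\right)} = \frac{1}{580 + \frac{1107876}{461}} = \frac{1}{\frac{1375256}{461}} = \frac{461}{1375256}$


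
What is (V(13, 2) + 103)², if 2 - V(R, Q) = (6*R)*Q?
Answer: 2601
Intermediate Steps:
V(R, Q) = 2 - 6*Q*R (V(R, Q) = 2 - 6*R*Q = 2 - 6*Q*R)
(V(13, 2) + 103)² = ((2 - 6*2*13) + 103)² = ((2 - 156) + 103)² = (-154 + 103)² = (-51)² = 2601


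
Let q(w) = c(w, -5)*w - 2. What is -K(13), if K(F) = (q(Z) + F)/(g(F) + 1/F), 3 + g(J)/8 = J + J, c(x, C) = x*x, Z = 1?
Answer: -156/2393 ≈ -0.065190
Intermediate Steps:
c(x, C) = x**2
g(J) = -24 + 16*J (g(J) = -24 + 8*(J + J) = -24 + 8*(2*J) = -24 + 16*J)
q(w) = -2 + w**3 (q(w) = w**2*w - 2 = w**3 - 2 = -2 + w**3)
K(F) = (-1 + F)/(-24 + 1/F + 16*F) (K(F) = ((-2 + 1**3) + F)/((-24 + 16*F) + 1/F) = ((-2 + 1) + F)/(-24 + 1/F + 16*F) = (-1 + F)/(-24 + 1/F + 16*F))
-K(13) = -13*(-1 + 13)/(1 + 8*13*(-3 + 2*13)) = -13*12/(1 + 8*13*(-3 + 26)) = -13*12/(1 + 8*13*23) = -13*12/(1 + 2392) = -13*12/2393 = -1*156/2393 = -156/2393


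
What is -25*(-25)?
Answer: 625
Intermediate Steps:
-25*(-25) = -1*(-625) = 625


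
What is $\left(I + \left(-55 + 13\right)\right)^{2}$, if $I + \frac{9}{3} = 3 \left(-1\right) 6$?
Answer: $3969$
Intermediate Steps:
$I = -21$ ($I = -3 + 3 \left(-1\right) 6 = -3 - 18 = -21$)
$\left(I + \left(-55 + 13\right)\right)^{2} = \left(-21 + \left(-55 + 13\right)\right)^{2} = \left(-21 - 42\right)^{2} = \left(-63\right)^{2} = 3969$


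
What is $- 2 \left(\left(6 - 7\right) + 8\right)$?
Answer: $-14$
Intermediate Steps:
$- 2 \left(\left(6 - 7\right) + 8\right) = - 2 \left(-1 + 8\right) = \left(-2\right) 7 = -14$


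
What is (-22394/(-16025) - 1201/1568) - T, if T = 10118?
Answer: -254221141833/25127200 ≈ -10117.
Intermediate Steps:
(-22394/(-16025) - 1201/1568) - T = (-22394/(-16025) - 1201/1568) - 1*10118 = (-22394*(-1/16025) - 1201*1/1568) - 10118 = (22394/16025 - 1201/1568) - 10118 = 15867767/25127200 - 10118 = -254221141833/25127200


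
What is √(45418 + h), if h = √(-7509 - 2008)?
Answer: √(45418 + I*√9517) ≈ 213.12 + 0.229*I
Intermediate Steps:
h = I*√9517 (h = √(-9517) = I*√9517 ≈ 97.555*I)
√(45418 + h) = √(45418 + I*√9517)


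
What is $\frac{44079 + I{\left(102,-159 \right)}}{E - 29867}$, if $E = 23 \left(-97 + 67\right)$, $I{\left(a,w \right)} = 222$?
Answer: $- \frac{44301}{30557} \approx -1.4498$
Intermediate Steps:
$E = -690$ ($E = 23 \left(-30\right) = -690$)
$\frac{44079 + I{\left(102,-159 \right)}}{E - 29867} = \frac{44079 + 222}{-690 - 29867} = \frac{44301}{-30557} = 44301 \left(- \frac{1}{30557}\right) = - \frac{44301}{30557}$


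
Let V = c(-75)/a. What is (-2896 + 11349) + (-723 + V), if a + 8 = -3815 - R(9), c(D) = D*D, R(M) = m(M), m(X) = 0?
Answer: 29546165/3823 ≈ 7728.5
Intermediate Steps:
R(M) = 0
c(D) = D**2
a = -3823 (a = -8 + (-3815 - 1*0) = -8 + (-3815 + 0) = -8 - 3815 = -3823)
V = -5625/3823 (V = (-75)**2/(-3823) = 5625*(-1/3823) = -5625/3823 ≈ -1.4714)
(-2896 + 11349) + (-723 + V) = (-2896 + 11349) + (-723 - 5625/3823) = 8453 - 2769654/3823 = 29546165/3823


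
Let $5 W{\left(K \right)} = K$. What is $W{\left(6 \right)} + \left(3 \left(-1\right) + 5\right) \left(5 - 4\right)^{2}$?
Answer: $\frac{16}{5} \approx 3.2$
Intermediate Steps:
$W{\left(K \right)} = \frac{K}{5}$
$W{\left(6 \right)} + \left(3 \left(-1\right) + 5\right) \left(5 - 4\right)^{2} = \frac{1}{5} \cdot 6 + \left(3 \left(-1\right) + 5\right) \left(5 - 4\right)^{2} = \frac{6}{5} + \left(-3 + 5\right) 1^{2} = \frac{6}{5} + 2 \cdot 1 = \frac{6}{5} + 2 = \frac{16}{5}$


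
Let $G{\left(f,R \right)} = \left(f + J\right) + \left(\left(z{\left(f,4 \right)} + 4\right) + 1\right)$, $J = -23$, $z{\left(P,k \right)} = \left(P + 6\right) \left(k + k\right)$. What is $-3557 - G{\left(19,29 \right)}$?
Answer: $-3758$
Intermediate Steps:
$z{\left(P,k \right)} = 2 k \left(6 + P\right)$ ($z{\left(P,k \right)} = \left(6 + P\right) 2 k = 2 k \left(6 + P\right)$)
$G{\left(f,R \right)} = 30 + 9 f$ ($G{\left(f,R \right)} = \left(f - 23\right) + \left(\left(2 \cdot 4 \left(6 + f\right) + 4\right) + 1\right) = \left(-23 + f\right) + \left(\left(\left(48 + 8 f\right) + 4\right) + 1\right) = \left(-23 + f\right) + \left(\left(52 + 8 f\right) + 1\right) = \left(-23 + f\right) + \left(53 + 8 f\right) = 30 + 9 f$)
$-3557 - G{\left(19,29 \right)} = -3557 - \left(30 + 9 \cdot 19\right) = -3557 - \left(30 + 171\right) = -3557 - 201 = -3758$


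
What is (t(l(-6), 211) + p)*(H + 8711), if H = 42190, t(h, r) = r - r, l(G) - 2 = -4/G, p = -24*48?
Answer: -58637952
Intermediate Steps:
p = -1152
l(G) = 2 - 4/G
t(h, r) = 0
(t(l(-6), 211) + p)*(H + 8711) = (0 - 1152)*(42190 + 8711) = -1152*50901 = -58637952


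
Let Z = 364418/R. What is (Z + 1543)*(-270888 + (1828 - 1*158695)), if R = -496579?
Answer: -327599152052145/496579 ≈ -6.5971e+8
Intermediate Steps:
Z = -364418/496579 (Z = 364418/(-496579) = 364418*(-1/496579) = -364418/496579 ≈ -0.73386)
(Z + 1543)*(-270888 + (1828 - 1*158695)) = (-364418/496579 + 1543)*(-270888 + (1828 - 1*158695)) = 765856979*(-270888 + (1828 - 158695))/496579 = 765856979*(-270888 - 156867)/496579 = (765856979/496579)*(-427755) = -327599152052145/496579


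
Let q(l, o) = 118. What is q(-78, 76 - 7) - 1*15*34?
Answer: -392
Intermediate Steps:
q(-78, 76 - 7) - 1*15*34 = 118 - 1*15*34 = 118 - 15*34 = 118 - 510 = -392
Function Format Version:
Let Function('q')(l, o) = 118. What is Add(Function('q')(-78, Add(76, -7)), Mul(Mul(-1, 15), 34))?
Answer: -392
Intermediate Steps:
Add(Function('q')(-78, Add(76, -7)), Mul(Mul(-1, 15), 34)) = Add(118, Mul(Mul(-1, 15), 34)) = Add(118, Mul(-15, 34)) = Add(118, -510) = -392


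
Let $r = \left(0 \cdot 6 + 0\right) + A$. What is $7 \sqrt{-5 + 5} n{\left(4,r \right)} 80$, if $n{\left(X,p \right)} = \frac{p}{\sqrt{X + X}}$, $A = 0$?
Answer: $0$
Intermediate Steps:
$r = 0$ ($r = \left(0 \cdot 6 + 0\right) + 0 = \left(0 + 0\right) + 0 = 0 + 0 = 0$)
$n{\left(X,p \right)} = \frac{p \sqrt{2}}{2 \sqrt{X}}$ ($n{\left(X,p \right)} = \frac{p}{\sqrt{2 X}} = \frac{p}{\sqrt{2} \sqrt{X}} = p \frac{\sqrt{2}}{2 \sqrt{X}} = \frac{p \sqrt{2}}{2 \sqrt{X}}$)
$7 \sqrt{-5 + 5} n{\left(4,r \right)} 80 = 7 \sqrt{-5 + 5} \cdot \frac{1}{2} \cdot 0 \sqrt{2} \frac{1}{\sqrt{4}} \cdot 80 = 7 \sqrt{0} \cdot \frac{1}{2} \cdot 0 \sqrt{2} \cdot \frac{1}{2} \cdot 80 = 7 \cdot 0 \cdot 0 \cdot 80 = 0 \cdot 0 \cdot 80 = 0 \cdot 80 = 0$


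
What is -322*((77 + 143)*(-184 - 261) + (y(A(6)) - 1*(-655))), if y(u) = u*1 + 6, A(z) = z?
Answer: 31309026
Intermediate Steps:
y(u) = 6 + u (y(u) = u + 6 = 6 + u)
-322*((77 + 143)*(-184 - 261) + (y(A(6)) - 1*(-655))) = -322*((77 + 143)*(-184 - 261) + ((6 + 6) - 1*(-655))) = -322*(220*(-445) + (12 + 655)) = -322*(-97900 + 667) = -322*(-97233) = 31309026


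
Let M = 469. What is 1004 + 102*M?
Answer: 48842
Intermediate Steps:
1004 + 102*M = 1004 + 102*469 = 1004 + 47838 = 48842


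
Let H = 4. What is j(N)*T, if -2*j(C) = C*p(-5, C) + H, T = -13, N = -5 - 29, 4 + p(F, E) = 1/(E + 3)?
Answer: 28431/31 ≈ 917.13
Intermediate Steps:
p(F, E) = -4 + 1/(3 + E) (p(F, E) = -4 + 1/(E + 3) = -4 + 1/(3 + E))
N = -34
j(C) = -2 - C*(-11 - 4*C)/(2*(3 + C)) (j(C) = -(C*((-11 - 4*C)/(3 + C)) + 4)/2 = -(C*(-11 - 4*C)/(3 + C) + 4)/2 = -(4 + C*(-11 - 4*C)/(3 + C))/2 = -2 - C*(-11 - 4*C)/(2*(3 + C)))
j(N)*T = ((-12 + 4*(-34)² + 7*(-34))/(2*(3 - 34)))*(-13) = ((½)*(-12 + 4*1156 - 238)/(-31))*(-13) = ((½)*(-1/31)*(-12 + 4624 - 238))*(-13) = ((½)*(-1/31)*4374)*(-13) = -2187/31*(-13) = 28431/31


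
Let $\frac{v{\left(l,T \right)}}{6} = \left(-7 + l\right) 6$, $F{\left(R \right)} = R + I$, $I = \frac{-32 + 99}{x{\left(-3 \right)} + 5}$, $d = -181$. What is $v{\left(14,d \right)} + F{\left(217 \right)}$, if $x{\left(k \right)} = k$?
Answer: $\frac{1005}{2} \approx 502.5$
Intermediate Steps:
$I = \frac{67}{2}$ ($I = \frac{-32 + 99}{-3 + 5} = \frac{67}{2} \approx 33.5$)
$F{\left(R \right)} = \frac{67}{2} + R$ ($F{\left(R \right)} = R + \frac{67}{2} = \frac{67}{2} + R$)
$v{\left(l,T \right)} = -252 + 36 l$ ($v{\left(l,T \right)} = 6 \left(-7 + l\right) 6 = 6 \left(-42 + 6 l\right) = -252 + 36 l$)
$v{\left(14,d \right)} + F{\left(217 \right)} = \left(-252 + 36 \cdot 14\right) + \left(\frac{67}{2} + 217\right) = \left(-252 + 504\right) + \frac{501}{2} = 252 + \frac{501}{2} = \frac{1005}{2}$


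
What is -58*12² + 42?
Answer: -8310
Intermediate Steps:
-58*12² + 42 = -58*144 + 42 = -8352 + 42 = -8310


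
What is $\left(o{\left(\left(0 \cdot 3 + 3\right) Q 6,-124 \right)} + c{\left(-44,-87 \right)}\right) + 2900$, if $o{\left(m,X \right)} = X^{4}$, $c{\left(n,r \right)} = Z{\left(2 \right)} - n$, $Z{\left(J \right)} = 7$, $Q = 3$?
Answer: $236424327$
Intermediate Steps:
$c{\left(n,r \right)} = 7 - n$
$\left(o{\left(\left(0 \cdot 3 + 3\right) Q 6,-124 \right)} + c{\left(-44,-87 \right)}\right) + 2900 = \left(\left(-124\right)^{4} + \left(7 - -44\right)\right) + 2900 = \left(236421376 + \left(7 + 44\right)\right) + 2900 = \left(236421376 + 51\right) + 2900 = 236421427 + 2900 = 236424327$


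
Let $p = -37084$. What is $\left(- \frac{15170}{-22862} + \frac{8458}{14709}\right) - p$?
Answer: $\frac{6235459314799}{168138579} \approx 37085.0$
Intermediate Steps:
$\left(- \frac{15170}{-22862} + \frac{8458}{14709}\right) - p = \left(- \frac{15170}{-22862} + \frac{8458}{14709}\right) - -37084 = \left(\left(-15170\right) \left(- \frac{1}{22862}\right) + 8458 \cdot \frac{1}{14709}\right) + 37084 = \left(\frac{7585}{11431} + \frac{8458}{14709}\right) + 37084 = \frac{208251163}{168138579} + 37084 = \frac{6235459314799}{168138579}$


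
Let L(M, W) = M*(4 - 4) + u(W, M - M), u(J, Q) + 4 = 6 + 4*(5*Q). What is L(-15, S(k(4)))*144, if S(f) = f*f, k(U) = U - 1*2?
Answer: 288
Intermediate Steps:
k(U) = -2 + U (k(U) = U - 2 = -2 + U)
S(f) = f²
u(J, Q) = 2 + 20*Q (u(J, Q) = -4 + (6 + 4*(5*Q)) = -4 + (6 + 20*Q) = 2 + 20*Q)
L(M, W) = 2 (L(M, W) = M*(4 - 4) + (2 + 20*(M - M)) = M*0 + (2 + 20*0) = 0 + (2 + 0) = 0 + 2 = 2)
L(-15, S(k(4)))*144 = 2*144 = 288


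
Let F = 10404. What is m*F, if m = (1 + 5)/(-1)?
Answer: -62424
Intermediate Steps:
m = -6 (m = 6*(-1) = -6)
m*F = -6*10404 = -62424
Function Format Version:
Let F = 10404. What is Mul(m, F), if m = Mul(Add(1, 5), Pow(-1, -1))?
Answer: -62424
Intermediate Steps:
m = -6 (m = Mul(6, -1) = -6)
Mul(m, F) = Mul(-6, 10404) = -62424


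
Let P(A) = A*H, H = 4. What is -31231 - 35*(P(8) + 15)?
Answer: -32876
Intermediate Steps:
P(A) = 4*A (P(A) = A*4 = 4*A)
-31231 - 35*(P(8) + 15) = -31231 - 35*(4*8 + 15) = -31231 - 35*(32 + 15) = -31231 - 35*47 = -31231 - 1*1645 = -31231 - 1645 = -32876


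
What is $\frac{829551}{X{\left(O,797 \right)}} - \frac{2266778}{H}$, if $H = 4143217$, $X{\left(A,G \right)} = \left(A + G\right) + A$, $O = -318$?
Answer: $\frac{3436644854309}{667057937} \approx 5151.9$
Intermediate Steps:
$X{\left(A,G \right)} = G + 2 A$
$\frac{829551}{X{\left(O,797 \right)}} - \frac{2266778}{H} = \frac{829551}{797 + 2 \left(-318\right)} - \frac{2266778}{4143217} = \frac{829551}{797 - 636} - \frac{2266778}{4143217} = \frac{829551}{161} - \frac{2266778}{4143217} = \frac{3436644854309}{667057937}$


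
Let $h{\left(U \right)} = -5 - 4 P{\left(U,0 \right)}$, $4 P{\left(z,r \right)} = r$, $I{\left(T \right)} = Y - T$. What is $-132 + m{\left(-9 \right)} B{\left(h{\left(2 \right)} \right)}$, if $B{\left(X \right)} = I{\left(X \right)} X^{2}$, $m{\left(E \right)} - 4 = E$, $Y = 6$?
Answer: $-1507$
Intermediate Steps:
$I{\left(T \right)} = 6 - T$
$m{\left(E \right)} = 4 + E$
$P{\left(z,r \right)} = \frac{r}{4}$
$h{\left(U \right)} = -5$ ($h{\left(U \right)} = -5 - 4 \cdot \frac{1}{4} \cdot 0 = -5 - 0 = -5 + 0 = -5$)
$B{\left(X \right)} = X^{2} \left(6 - X\right)$ ($B{\left(X \right)} = \left(6 - X\right) X^{2} = X^{2} \left(6 - X\right)$)
$-132 + m{\left(-9 \right)} B{\left(h{\left(2 \right)} \right)} = -132 + \left(4 - 9\right) \left(-5\right)^{2} \left(6 - -5\right) = -132 - 5 \cdot 25 \left(6 + 5\right) = -132 - 5 \cdot 25 \cdot 11 = -132 - 1375 = -1507$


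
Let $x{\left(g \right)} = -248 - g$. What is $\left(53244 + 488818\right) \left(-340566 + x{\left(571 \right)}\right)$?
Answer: $-185051835870$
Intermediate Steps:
$\left(53244 + 488818\right) \left(-340566 + x{\left(571 \right)}\right) = \left(53244 + 488818\right) \left(-340566 - 819\right) = 542062 \left(-340566 - 819\right) = 542062 \left(-341385\right) = -185051835870$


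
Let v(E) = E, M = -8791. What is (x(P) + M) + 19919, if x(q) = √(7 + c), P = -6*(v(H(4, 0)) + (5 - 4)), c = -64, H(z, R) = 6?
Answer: 11128 + I*√57 ≈ 11128.0 + 7.5498*I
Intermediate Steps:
P = -42 (P = -6*(6 + (5 - 4)) = -6*(6 + 1) = -6*7 = -42)
x(q) = I*√57 (x(q) = √(7 - 64) = √(-57) = I*√57)
(x(P) + M) + 19919 = (I*√57 - 8791) + 19919 = (-8791 + I*√57) + 19919 = 11128 + I*√57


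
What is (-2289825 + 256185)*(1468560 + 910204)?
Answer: -4837549620960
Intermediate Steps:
(-2289825 + 256185)*(1468560 + 910204) = -2033640*2378764 = -4837549620960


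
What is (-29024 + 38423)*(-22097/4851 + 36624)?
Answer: 556549024291/1617 ≈ 3.4419e+8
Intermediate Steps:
(-29024 + 38423)*(-22097/4851 + 36624) = 9399*(-22097*1/4851 + 36624) = 9399*(-22097/4851 + 36624) = 9399*(177640927/4851) = 556549024291/1617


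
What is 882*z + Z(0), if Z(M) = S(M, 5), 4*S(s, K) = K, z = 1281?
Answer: 4519373/4 ≈ 1.1298e+6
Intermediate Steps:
S(s, K) = K/4
Z(M) = 5/4 (Z(M) = (¼)*5 = 5/4)
882*z + Z(0) = 882*1281 + 5/4 = 1129842 + 5/4 = 4519373/4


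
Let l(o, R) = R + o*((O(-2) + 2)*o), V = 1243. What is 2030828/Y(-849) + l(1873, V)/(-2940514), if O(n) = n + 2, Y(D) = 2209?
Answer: 5956176505883/6495595426 ≈ 916.96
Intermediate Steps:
O(n) = 2 + n
l(o, R) = R + 2*o**2 (l(o, R) = R + o*(((2 - 2) + 2)*o) = R + o*((0 + 2)*o) = R + o*(2*o) = R + 2*o**2)
2030828/Y(-849) + l(1873, V)/(-2940514) = 2030828/2209 + (1243 + 2*1873**2)/(-2940514) = 2030828*(1/2209) + (1243 + 2*3508129)*(-1/2940514) = 2030828/2209 + (1243 + 7016258)*(-1/2940514) = 2030828/2209 + 7017501*(-1/2940514) = 2030828/2209 - 7017501/2940514 = 5956176505883/6495595426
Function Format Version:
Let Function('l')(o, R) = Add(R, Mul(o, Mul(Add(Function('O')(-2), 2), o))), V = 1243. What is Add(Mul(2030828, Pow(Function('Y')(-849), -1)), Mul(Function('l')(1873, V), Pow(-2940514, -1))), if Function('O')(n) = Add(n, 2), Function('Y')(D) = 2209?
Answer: Rational(5956176505883, 6495595426) ≈ 916.96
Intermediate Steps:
Function('O')(n) = Add(2, n)
Function('l')(o, R) = Add(R, Mul(2, Pow(o, 2))) (Function('l')(o, R) = Add(R, Mul(o, Mul(Add(Add(2, -2), 2), o))) = Add(R, Mul(o, Mul(Add(0, 2), o))) = Add(R, Mul(o, Mul(2, o))) = Add(R, Mul(2, Pow(o, 2))))
Add(Mul(2030828, Pow(Function('Y')(-849), -1)), Mul(Function('l')(1873, V), Pow(-2940514, -1))) = Add(Mul(2030828, Pow(2209, -1)), Mul(Add(1243, Mul(2, Pow(1873, 2))), Pow(-2940514, -1))) = Add(Mul(2030828, Rational(1, 2209)), Mul(Add(1243, Mul(2, 3508129)), Rational(-1, 2940514))) = Add(Rational(2030828, 2209), Mul(Add(1243, 7016258), Rational(-1, 2940514))) = Add(Rational(2030828, 2209), Mul(7017501, Rational(-1, 2940514))) = Add(Rational(2030828, 2209), Rational(-7017501, 2940514)) = Rational(5956176505883, 6495595426)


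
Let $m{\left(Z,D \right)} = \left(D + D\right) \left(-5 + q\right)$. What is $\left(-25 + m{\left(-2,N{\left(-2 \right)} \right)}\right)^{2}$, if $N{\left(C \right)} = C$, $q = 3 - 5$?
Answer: $9$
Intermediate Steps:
$q = -2$
$m{\left(Z,D \right)} = - 14 D$ ($m{\left(Z,D \right)} = \left(D + D\right) \left(-5 - 2\right) = 2 D \left(-7\right) = - 14 D$)
$\left(-25 + m{\left(-2,N{\left(-2 \right)} \right)}\right)^{2} = \left(-25 - -28\right)^{2} = \left(-25 + 28\right)^{2} = 3^{2} = 9$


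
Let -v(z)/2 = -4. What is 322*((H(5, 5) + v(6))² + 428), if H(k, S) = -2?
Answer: 149408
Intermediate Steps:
v(z) = 8 (v(z) = -2*(-4) = 8)
322*((H(5, 5) + v(6))² + 428) = 322*((-2 + 8)² + 428) = 322*(6² + 428) = 322*(36 + 428) = 322*464 = 149408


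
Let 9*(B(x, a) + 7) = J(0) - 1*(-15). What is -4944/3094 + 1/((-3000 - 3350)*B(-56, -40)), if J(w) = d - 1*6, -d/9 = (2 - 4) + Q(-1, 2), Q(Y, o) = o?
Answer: -94181653/58940700 ≈ -1.5979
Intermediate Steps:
d = 0 (d = -9*((2 - 4) + 2) = -9*(-2 + 2) = -9*0 = 0)
J(w) = -6 (J(w) = 0 - 1*6 = 0 - 6 = -6)
B(x, a) = -6 (B(x, a) = -7 + (-6 - 1*(-15))/9 = -7 + (-6 + 15)/9 = -7 + (⅑)*9 = -7 + 1 = -6)
-4944/3094 + 1/((-3000 - 3350)*B(-56, -40)) = -4944/3094 + 1/(-3000 - 3350*(-6)) = -4944*1/3094 - ⅙/(-6350) = -2472/1547 - 1/6350*(-⅙) = -2472/1547 + 1/38100 = -94181653/58940700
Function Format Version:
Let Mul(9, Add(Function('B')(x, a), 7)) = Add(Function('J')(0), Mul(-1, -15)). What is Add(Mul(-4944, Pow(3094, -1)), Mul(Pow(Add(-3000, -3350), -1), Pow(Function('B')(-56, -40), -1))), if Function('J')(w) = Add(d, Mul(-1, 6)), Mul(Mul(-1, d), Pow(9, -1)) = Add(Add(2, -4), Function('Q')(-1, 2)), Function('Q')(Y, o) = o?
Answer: Rational(-94181653, 58940700) ≈ -1.5979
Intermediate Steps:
d = 0 (d = Mul(-9, Add(Add(2, -4), 2)) = Mul(-9, Add(-2, 2)) = Mul(-9, 0) = 0)
Function('J')(w) = -6 (Function('J')(w) = Add(0, Mul(-1, 6)) = Add(0, -6) = -6)
Function('B')(x, a) = -6 (Function('B')(x, a) = Add(-7, Mul(Rational(1, 9), Add(-6, Mul(-1, -15)))) = Add(-7, Mul(Rational(1, 9), Add(-6, 15))) = Add(-7, Mul(Rational(1, 9), 9)) = Add(-7, 1) = -6)
Add(Mul(-4944, Pow(3094, -1)), Mul(Pow(Add(-3000, -3350), -1), Pow(Function('B')(-56, -40), -1))) = Add(Mul(-4944, Pow(3094, -1)), Mul(Pow(Add(-3000, -3350), -1), Pow(-6, -1))) = Add(Mul(-4944, Rational(1, 3094)), Mul(Pow(-6350, -1), Rational(-1, 6))) = Add(Rational(-2472, 1547), Mul(Rational(-1, 6350), Rational(-1, 6))) = Add(Rational(-2472, 1547), Rational(1, 38100)) = Rational(-94181653, 58940700)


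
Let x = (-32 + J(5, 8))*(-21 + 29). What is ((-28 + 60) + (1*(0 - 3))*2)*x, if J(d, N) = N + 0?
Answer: -4992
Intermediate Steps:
J(d, N) = N
x = -192 (x = (-32 + 8)*(-21 + 29) = -24*8 = -192)
((-28 + 60) + (1*(0 - 3))*2)*x = ((-28 + 60) + (1*(0 - 3))*2)*(-192) = (32 + (1*(-3))*2)*(-192) = (32 - 3*2)*(-192) = (32 - 6)*(-192) = 26*(-192) = -4992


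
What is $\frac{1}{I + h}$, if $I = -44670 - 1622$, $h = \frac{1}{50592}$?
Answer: $- \frac{50592}{2342004863} \approx -2.1602 \cdot 10^{-5}$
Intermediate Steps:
$h = \frac{1}{50592} \approx 1.9766 \cdot 10^{-5}$
$I = -46292$ ($I = -44670 - 1622 = -46292$)
$\frac{1}{I + h} = \frac{1}{-46292 + \frac{1}{50592}} = \frac{1}{- \frac{2342004863}{50592}} = - \frac{50592}{2342004863}$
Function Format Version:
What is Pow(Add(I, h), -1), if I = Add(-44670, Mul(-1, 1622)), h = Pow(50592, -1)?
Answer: Rational(-50592, 2342004863) ≈ -2.1602e-5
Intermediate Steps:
h = Rational(1, 50592) ≈ 1.9766e-5
I = -46292 (I = Add(-44670, -1622) = -46292)
Pow(Add(I, h), -1) = Pow(Add(-46292, Rational(1, 50592)), -1) = Pow(Rational(-2342004863, 50592), -1) = Rational(-50592, 2342004863)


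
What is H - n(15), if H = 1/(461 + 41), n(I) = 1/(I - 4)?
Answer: -491/5522 ≈ -0.088917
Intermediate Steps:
n(I) = 1/(-4 + I)
H = 1/502 ≈ 0.0019920
H - n(15) = 1/502 - 1/(-4 + 15) = 1/502 - 1/11 = -491/5522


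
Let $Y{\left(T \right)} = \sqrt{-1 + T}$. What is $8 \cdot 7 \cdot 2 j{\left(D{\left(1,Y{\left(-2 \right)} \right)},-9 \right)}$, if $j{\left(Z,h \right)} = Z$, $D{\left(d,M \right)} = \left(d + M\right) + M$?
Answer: $112 + 224 i \sqrt{3} \approx 112.0 + 387.98 i$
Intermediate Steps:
$D{\left(d,M \right)} = d + 2 M$ ($D{\left(d,M \right)} = \left(M + d\right) + M = d + 2 M$)
$8 \cdot 7 \cdot 2 j{\left(D{\left(1,Y{\left(-2 \right)} \right)},-9 \right)} = 8 \cdot 7 \cdot 2 \left(1 + 2 \sqrt{-1 - 2}\right) = 56 \cdot 2 \left(1 + 2 \sqrt{-3}\right) = 112 \left(1 + 2 i \sqrt{3}\right) = 112 + 224 i \sqrt{3}$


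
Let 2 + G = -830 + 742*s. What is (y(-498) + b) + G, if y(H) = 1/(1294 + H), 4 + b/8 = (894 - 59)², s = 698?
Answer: 4851502193/796 ≈ 6.0948e+6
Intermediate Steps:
b = 5577768 (b = -32 + 8*(894 - 59)² = -32 + 8*835² = -32 + 8*697225 = -32 + 5577800 = 5577768)
G = 517084 (G = -2 + (-830 + 742*698) = -2 + (-830 + 517916) = -2 + 517086 = 517084)
(y(-498) + b) + G = (1/(1294 - 498) + 5577768) + 517084 = (1/796 + 5577768) + 517084 = 4439903329/796 + 517084 = 4851502193/796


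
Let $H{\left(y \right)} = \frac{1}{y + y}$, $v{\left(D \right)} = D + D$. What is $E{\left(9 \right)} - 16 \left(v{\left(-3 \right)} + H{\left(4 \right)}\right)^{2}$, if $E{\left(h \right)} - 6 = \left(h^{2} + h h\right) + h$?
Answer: $- \frac{1501}{4} \approx -375.25$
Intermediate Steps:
$v{\left(D \right)} = 2 D$
$E{\left(h \right)} = 6 + h + 2 h^{2}$ ($E{\left(h \right)} = 6 + \left(\left(h^{2} + h h\right) + h\right) = 6 + \left(\left(h^{2} + h^{2}\right) + h\right) = 6 + \left(2 h^{2} + h\right) = 6 + \left(h + 2 h^{2}\right) = 6 + h + 2 h^{2}$)
$H{\left(y \right)} = \frac{1}{2 y}$
$E{\left(9 \right)} - 16 \left(v{\left(-3 \right)} + H{\left(4 \right)}\right)^{2} = \left(6 + 9 + 2 \cdot 9^{2}\right) - 16 \left(2 \left(-3\right) + \frac{1}{2 \cdot 4}\right)^{2} = \left(6 + 9 + 2 \cdot 81\right) - 16 \left(-6 + \frac{1}{2} \cdot \frac{1}{4}\right)^{2} = \left(6 + 9 + 162\right) - 16 \left(-6 + \frac{1}{8}\right)^{2} = 177 - 16 \left(- \frac{47}{8}\right)^{2} = 177 - \frac{2209}{4} = - \frac{1501}{4}$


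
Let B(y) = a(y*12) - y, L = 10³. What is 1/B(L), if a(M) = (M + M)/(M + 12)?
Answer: -1001/999000 ≈ -0.0010020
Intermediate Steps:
a(M) = 2*M/(12 + M) (a(M) = (2*M)/(12 + M) = 2*M/(12 + M))
L = 1000
B(y) = -y + 24*y/(12 + 12*y) (B(y) = 2*(y*12)/(12 + y*12) - y = 2*(12*y)/(12 + 12*y) - y = 24*y/(12 + 12*y) - y = -y + 24*y/(12 + 12*y))
1/B(L) = 1/(1000*(1 - 1*1000)/(1 + 1000)) = 1/(1000*(1 - 1000)/1001) = 1/(1000*(1/1001)*(-999)) = 1/(-999000/1001) = -1001/999000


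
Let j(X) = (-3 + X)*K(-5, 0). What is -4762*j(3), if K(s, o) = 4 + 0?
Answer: 0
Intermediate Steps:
K(s, o) = 4
j(X) = -12 + 4*X (j(X) = (-3 + X)*4 = -12 + 4*X)
-4762*j(3) = -4762*(-12 + 4*3) = -4762*(-12 + 12) = -4762*0 = 0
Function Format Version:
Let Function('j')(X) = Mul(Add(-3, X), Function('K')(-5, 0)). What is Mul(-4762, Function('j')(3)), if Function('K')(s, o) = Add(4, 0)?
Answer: 0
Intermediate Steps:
Function('K')(s, o) = 4
Function('j')(X) = Add(-12, Mul(4, X)) (Function('j')(X) = Mul(Add(-3, X), 4) = Add(-12, Mul(4, X)))
Mul(-4762, Function('j')(3)) = Mul(-4762, Add(-12, Mul(4, 3))) = Mul(-4762, Add(-12, 12)) = Mul(-4762, 0) = 0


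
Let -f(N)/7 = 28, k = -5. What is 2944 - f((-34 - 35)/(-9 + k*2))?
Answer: 3140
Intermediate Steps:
f(N) = -196 (f(N) = -7*28 = -196)
2944 - f((-34 - 35)/(-9 + k*2)) = 2944 - 1*(-196) = 2944 + 196 = 3140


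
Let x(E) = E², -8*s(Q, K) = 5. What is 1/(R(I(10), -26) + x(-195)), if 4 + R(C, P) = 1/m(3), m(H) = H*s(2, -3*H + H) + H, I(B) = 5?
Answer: 9/342197 ≈ 2.6301e-5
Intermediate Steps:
s(Q, K) = -5/8 (s(Q, K) = -⅛*5 = -5/8)
m(H) = 3*H/8 (m(H) = H*(-5/8) + H = -5*H/8 + H = 3*H/8)
R(C, P) = -28/9 (R(C, P) = -4 + 1/((3/8)*3) = -4 + 1/(9/8) = -4 + 8/9 = -28/9)
1/(R(I(10), -26) + x(-195)) = 1/(-28/9 + (-195)²) = 1/(-28/9 + 38025) = 1/(342197/9) = 9/342197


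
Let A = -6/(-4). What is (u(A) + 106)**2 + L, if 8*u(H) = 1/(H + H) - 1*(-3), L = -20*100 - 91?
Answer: 1329625/144 ≈ 9233.5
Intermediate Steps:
L = -2091 (L = -2000 - 91 = -2091)
A = 3/2 (A = -6*(-1/4) = 3/2 ≈ 1.5000)
u(H) = 3/8 + 1/(16*H) (u(H) = (1/(H + H) - 1*(-3))/8 = (1/(2*H) + 3)/8 = (3 + 1/(2*H))/8 = 3/8 + 1/(16*H))
(u(A) + 106)**2 + L = ((1 + 6*(3/2))/(16*(3/2)) + 106)**2 - 2091 = ((1/16)*(2/3)*(1 + 9) + 106)**2 - 2091 = ((1/16)*(2/3)*10 + 106)**2 - 2091 = (5/12 + 106)**2 - 2091 = (1277/12)**2 - 2091 = 1630729/144 - 2091 = 1329625/144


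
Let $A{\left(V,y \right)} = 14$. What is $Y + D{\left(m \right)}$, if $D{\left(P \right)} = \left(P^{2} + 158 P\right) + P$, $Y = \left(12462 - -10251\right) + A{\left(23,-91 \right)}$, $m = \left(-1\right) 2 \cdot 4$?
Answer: $21519$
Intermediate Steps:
$m = -8$ ($m = \left(-2\right) 4 = -8$)
$Y = 22727$ ($Y = \left(12462 - -10251\right) + 14 = \left(12462 + 10251\right) + 14 = 22713 + 14 = 22727$)
$D{\left(P \right)} = P^{2} + 159 P$
$Y + D{\left(m \right)} = 22727 - 8 \left(159 - 8\right) = 22727 - 1208 = 21519$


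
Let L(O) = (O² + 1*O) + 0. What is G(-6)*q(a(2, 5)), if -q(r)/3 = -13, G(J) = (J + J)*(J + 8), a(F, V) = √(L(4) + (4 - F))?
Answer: -936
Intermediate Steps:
L(O) = O + O² (L(O) = (O² + O) + 0 = (O + O²) + 0 = O + O²)
a(F, V) = √(24 - F) (a(F, V) = √(4*(1 + 4) + (4 - F)) = √(4*5 + (4 - F)) = √(20 + (4 - F)) = √(24 - F))
G(J) = 2*J*(8 + J) (G(J) = (2*J)*(8 + J) = 2*J*(8 + J))
q(r) = 39 (q(r) = -3*(-13) = 39)
G(-6)*q(a(2, 5)) = (2*(-6)*(8 - 6))*39 = (2*(-6)*2)*39 = -24*39 = -936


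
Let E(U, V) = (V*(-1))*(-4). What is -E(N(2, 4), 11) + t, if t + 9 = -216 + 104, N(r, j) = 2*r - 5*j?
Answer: -165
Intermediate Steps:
N(r, j) = -5*j + 2*r
E(U, V) = 4*V (E(U, V) = -V*(-4) = 4*V)
t = -121 (t = -9 + (-216 + 104) = -9 - 112 = -121)
-E(N(2, 4), 11) + t = -4*11 - 121 = -1*44 - 121 = -44 - 121 = -165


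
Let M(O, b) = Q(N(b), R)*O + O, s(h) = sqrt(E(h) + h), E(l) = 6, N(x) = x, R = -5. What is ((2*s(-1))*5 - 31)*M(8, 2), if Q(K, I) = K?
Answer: -744 + 240*sqrt(5) ≈ -207.34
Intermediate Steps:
s(h) = sqrt(6 + h)
M(O, b) = O + O*b (M(O, b) = b*O + O = O*b + O = O + O*b)
((2*s(-1))*5 - 31)*M(8, 2) = ((2*sqrt(6 - 1))*5 - 31)*(8*(1 + 2)) = ((2*sqrt(5))*5 - 31)*(8*3) = (10*sqrt(5) - 31)*24 = (-31 + 10*sqrt(5))*24 = -744 + 240*sqrt(5)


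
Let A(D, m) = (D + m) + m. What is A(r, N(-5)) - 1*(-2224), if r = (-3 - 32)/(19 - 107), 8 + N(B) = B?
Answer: 193459/88 ≈ 2198.4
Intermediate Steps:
N(B) = -8 + B
r = 35/88 (r = -35/(-88) = -35*(-1/88) = 35/88 ≈ 0.39773)
A(D, m) = D + 2*m
A(r, N(-5)) - 1*(-2224) = (35/88 + 2*(-8 - 5)) - 1*(-2224) = (35/88 + 2*(-13)) + 2224 = (35/88 - 26) + 2224 = -2253/88 + 2224 = 193459/88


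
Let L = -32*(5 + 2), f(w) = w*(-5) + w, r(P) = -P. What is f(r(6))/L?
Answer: -3/28 ≈ -0.10714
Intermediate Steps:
f(w) = -4*w (f(w) = -5*w + w = -4*w)
L = -224 (L = -32*7 = -224)
f(r(6))/L = -(-4)*6/(-224) = -4*(-6)*(-1/224) = 24*(-1/224) = -3/28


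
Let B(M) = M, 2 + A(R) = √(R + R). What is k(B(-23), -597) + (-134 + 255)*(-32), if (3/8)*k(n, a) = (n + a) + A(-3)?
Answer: -16592/3 + 8*I*√6/3 ≈ -5530.7 + 6.532*I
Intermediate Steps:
A(R) = -2 + √2*√R (A(R) = -2 + √(R + R) = -2 + √(2*R) = -2 + √2*√R)
k(n, a) = -16/3 + 8*a/3 + 8*n/3 + 8*I*√6/3 (k(n, a) = 8*((n + a) + (-2 + √2*√(-3)))/3 = 8*((a + n) + (-2 + √2*(I*√3)))/3 = 8*((a + n) + (-2 + I*√6))/3 = 8*(-2 + a + n + I*√6)/3 = -16/3 + 8*a/3 + 8*n/3 + 8*I*√6/3)
k(B(-23), -597) + (-134 + 255)*(-32) = (-16/3 + (8/3)*(-597) + (8/3)*(-23) + 8*I*√6/3) + (-134 + 255)*(-32) = (-16/3 - 1592 - 184/3 + 8*I*√6/3) + 121*(-32) = (-4976/3 + 8*I*√6/3) - 3872 = -16592/3 + 8*I*√6/3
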